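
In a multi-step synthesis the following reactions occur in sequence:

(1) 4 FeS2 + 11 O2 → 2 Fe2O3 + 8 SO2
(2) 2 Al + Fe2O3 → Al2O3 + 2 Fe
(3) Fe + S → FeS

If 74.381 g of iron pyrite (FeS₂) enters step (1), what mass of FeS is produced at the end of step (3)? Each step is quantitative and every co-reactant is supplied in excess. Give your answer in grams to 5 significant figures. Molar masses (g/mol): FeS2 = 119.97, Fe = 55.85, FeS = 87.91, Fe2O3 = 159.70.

n(FeS2) = 74.381 / 119.97 = 0.619997 mol.
Reaction (1): FeS2→Fe2O3 ratio 4:2 ⇒ n(Fe2O3) = 0.309998 mol.
Reaction (2): Fe2O3→Fe ratio 1:2 ⇒ n(Fe) = 0.619997 mol.
Reaction (3): Fe→FeS ratio 1:1 ⇒ n(FeS) = 0.619997 mol.
Mass of FeS = 0.619997 × 87.91 = 54.5039 g.

54.504 g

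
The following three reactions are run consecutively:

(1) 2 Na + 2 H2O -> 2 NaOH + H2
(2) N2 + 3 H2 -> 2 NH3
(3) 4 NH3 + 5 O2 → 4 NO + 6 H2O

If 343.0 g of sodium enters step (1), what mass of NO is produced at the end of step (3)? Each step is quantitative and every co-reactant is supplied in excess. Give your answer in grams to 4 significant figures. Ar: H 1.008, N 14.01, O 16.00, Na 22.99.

149.2 g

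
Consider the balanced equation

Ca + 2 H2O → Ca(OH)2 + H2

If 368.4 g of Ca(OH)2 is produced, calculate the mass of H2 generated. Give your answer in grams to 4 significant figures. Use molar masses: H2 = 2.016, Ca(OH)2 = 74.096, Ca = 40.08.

10.02 g

n(Ca(OH)2) = 368.40 g / 74.096 g/mol = 4.9719 mol.
From the equation the Ca(OH)2:H2 mole ratio is 1:1, so n(H2) = 4.9719 × 1/1 = 4.9719 mol.
Mass of H2 = 4.9719 mol × 2.016 g/mol = 10.023 g.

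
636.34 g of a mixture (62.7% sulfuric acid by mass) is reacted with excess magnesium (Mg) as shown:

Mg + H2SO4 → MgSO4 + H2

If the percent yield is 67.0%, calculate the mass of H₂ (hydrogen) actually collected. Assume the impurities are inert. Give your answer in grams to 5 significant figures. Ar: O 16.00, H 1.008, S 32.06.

5.4949 g

Pure H2SO4 available = 636.34 g × 0.627 = 398.985 g.
M(H2SO4) = 2(1.008) + 32.06 + 4(16.00) = 98.076 g/mol.
M(H2) = 2(1.008) = 2.016 g/mol.
n(H2SO4) = 398.985 g / 98.076 g/mol = 4.06812 mol.
From the equation the H2SO4:H2 mole ratio is 1:1, so n(H2) = 4.06812 × 1/1 = 4.06812 mol.
Mass of H2 = 4.06812 mol × 2.016 g/mol = 8.20133 g.
Actual mass collected = 8.20133 g × 0.670 = 5.49489 g.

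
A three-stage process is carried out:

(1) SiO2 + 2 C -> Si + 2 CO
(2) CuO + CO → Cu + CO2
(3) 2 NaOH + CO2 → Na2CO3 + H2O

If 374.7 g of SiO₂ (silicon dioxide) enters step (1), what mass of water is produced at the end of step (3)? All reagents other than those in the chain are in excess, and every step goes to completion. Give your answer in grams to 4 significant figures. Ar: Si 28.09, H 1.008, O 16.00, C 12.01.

M(SiO2) = 28.09 + 2(16.00) = 60.09 g/mol.
M(H2O) = 2(1.008) + 16.00 = 18.016 g/mol.
n(SiO2) = 374.7 / 60.09 = 6.2356 mol.
Reaction (1): SiO2→CO ratio 1:2 ⇒ n(CO) = 12.471 mol.
Reaction (2): CO→CO2 ratio 1:1 ⇒ n(CO2) = 12.471 mol.
Reaction (3): CO2→H2O ratio 1:1 ⇒ n(H2O) = 12.471 mol.
Mass of H2O = 12.471 × 18.016 = 224.68 g.

224.7 g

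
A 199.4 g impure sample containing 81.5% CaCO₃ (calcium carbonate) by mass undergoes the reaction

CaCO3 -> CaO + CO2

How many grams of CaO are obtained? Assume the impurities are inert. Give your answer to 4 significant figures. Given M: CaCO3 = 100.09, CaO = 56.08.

91.05 g

Mass of pure CaCO3 = 199.4 g × 0.815 = 162.51 g.
n(CaCO3) = 162.51 g / 100.09 g/mol = 1.6236 mol.
From the equation the CaCO3:CaO mole ratio is 1:1, so n(CaO) = 1.6236 × 1/1 = 1.6236 mol.
Mass of CaO = 1.6236 mol × 56.08 g/mol = 91.054 g.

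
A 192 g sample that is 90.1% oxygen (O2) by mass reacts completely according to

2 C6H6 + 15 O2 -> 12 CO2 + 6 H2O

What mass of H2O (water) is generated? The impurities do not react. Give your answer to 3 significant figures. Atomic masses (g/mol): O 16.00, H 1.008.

Mass of pure O2 = 192 g × 0.901 = 173.0 g.
M(O2) = 2(16.00) = 32.00 g/mol.
M(H2O) = 2(1.008) + 16.00 = 18.016 g/mol.
n(O2) = 173.0 g / 32.00 g/mol = 5.406 mol.
From the equation the O2:H2O mole ratio is 15:6, so n(H2O) = 5.406 × 6/15 = 2.162 mol.
Mass of H2O = 2.162 mol × 18.016 g/mol = 38.96 g.

39.0 g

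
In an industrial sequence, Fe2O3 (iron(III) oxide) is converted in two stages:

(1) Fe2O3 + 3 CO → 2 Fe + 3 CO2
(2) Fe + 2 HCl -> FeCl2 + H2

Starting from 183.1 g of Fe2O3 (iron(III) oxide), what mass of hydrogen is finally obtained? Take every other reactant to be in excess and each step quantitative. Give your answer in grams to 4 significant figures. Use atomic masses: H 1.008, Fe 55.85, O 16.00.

M(Fe2O3) = 2(55.85) + 3(16.00) = 159.70 g/mol.
M(H2) = 2(1.008) = 2.016 g/mol.
n(Fe2O3) = 183.10 / 159.70 = 1.1465 mol.
Step 1 gives a 1:2 ratio of Fe2O3 to Fe, so n(Fe) = 2.2930 mol.
In step 2 the Fe:H2 ratio is 1:1, so n(H2) = 2.2930 mol.
Mass of H2 = 2.2930 × 2.016 = 4.6228 g.

4.623 g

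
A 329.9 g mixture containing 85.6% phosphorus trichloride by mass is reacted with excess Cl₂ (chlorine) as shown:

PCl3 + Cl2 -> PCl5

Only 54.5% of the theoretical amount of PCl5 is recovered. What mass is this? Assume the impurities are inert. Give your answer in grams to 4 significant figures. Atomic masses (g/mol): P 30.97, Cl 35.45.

233.4 g

Pure PCl3 available = 329.9 g × 0.856 = 282.39 g.
M(PCl3) = 30.97 + 3(35.45) = 137.32 g/mol.
M(PCl5) = 30.97 + 5(35.45) = 208.22 g/mol.
n(PCl3) = 282.39 g / 137.32 g/mol = 2.0565 mol.
From the equation the PCl3:PCl5 mole ratio is 1:1, so n(PCl5) = 2.0565 × 1/1 = 2.0565 mol.
Mass of PCl5 = 2.0565 mol × 208.22 g/mol = 428.20 g.
Actual mass collected = 428.20 g × 0.545 = 233.37 g.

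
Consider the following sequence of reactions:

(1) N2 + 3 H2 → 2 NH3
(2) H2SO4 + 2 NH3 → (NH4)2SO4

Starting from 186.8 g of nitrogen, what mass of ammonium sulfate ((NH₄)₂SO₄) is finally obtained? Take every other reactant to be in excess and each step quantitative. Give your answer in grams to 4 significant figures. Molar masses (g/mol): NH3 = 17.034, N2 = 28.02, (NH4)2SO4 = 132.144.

881.0 g

n(N2) = 186.80 / 28.02 = 6.6667 mol.
Step 1 gives a 1:2 ratio of N2 to NH3, so n(NH3) = 13.333 mol.
In step 2 the NH3:(NH4)2SO4 ratio is 2:1, so n((NH4)2SO4) = 6.6667 mol.
Mass of (NH4)2SO4 = 6.6667 × 132.144 = 880.96 g.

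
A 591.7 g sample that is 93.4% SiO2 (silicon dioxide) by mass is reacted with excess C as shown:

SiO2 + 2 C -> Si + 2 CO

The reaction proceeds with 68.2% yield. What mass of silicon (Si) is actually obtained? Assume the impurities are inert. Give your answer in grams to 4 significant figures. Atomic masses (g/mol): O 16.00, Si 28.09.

Pure SiO2 available = 591.7 g × 0.934 = 552.65 g.
M(SiO2) = 28.09 + 2(16.00) = 60.09 g/mol.
M(Si) = 28.09 g/mol.
n(SiO2) = 552.65 g / 60.09 g/mol = 9.1970 mol.
From the equation the SiO2:Si mole ratio is 1:1, so n(Si) = 9.1970 × 1/1 = 9.1970 mol.
Mass of Si = 9.1970 mol × 28.09 g/mol = 258.34 g.
Actual mass collected = 258.34 g × 0.682 = 176.19 g.

176.2 g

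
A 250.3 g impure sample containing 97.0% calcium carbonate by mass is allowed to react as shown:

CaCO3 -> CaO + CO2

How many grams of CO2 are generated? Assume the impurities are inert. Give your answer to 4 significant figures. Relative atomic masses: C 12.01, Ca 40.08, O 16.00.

106.8 g

Mass of pure CaCO3 = 250.3 g × 0.970 = 242.79 g.
M(CaCO3) = 40.08 + 12.01 + 3(16.00) = 100.09 g/mol.
M(CO2) = 12.01 + 2(16.00) = 44.01 g/mol.
n(CaCO3) = 242.79 g / 100.09 g/mol = 2.4257 mol.
From the equation the CaCO3:CO2 mole ratio is 1:1, so n(CO2) = 2.4257 × 1/1 = 2.4257 mol.
Mass of CO2 = 2.4257 mol × 44.01 g/mol = 106.76 g.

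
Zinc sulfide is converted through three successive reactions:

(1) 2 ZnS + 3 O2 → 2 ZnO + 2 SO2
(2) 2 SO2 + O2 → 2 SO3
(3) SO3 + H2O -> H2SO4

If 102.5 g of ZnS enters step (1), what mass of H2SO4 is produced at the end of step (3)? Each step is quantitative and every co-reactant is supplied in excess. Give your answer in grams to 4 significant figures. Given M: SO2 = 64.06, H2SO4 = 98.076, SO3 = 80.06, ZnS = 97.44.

103.2 g

n(ZnS) = 102.5 / 97.44 = 1.0519 mol.
Reaction (1): ZnS→SO2 ratio 2:2 ⇒ n(SO2) = 1.0519 mol.
Reaction (2): SO2→SO3 ratio 2:2 ⇒ n(SO3) = 1.0519 mol.
Reaction (3): SO3→H2SO4 ratio 1:1 ⇒ n(H2SO4) = 1.0519 mol.
Mass of H2SO4 = 1.0519 × 98.076 = 103.17 g.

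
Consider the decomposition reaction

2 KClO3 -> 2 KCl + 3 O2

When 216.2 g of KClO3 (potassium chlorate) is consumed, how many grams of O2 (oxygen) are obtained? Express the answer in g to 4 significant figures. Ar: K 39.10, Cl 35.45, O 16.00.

M(KClO3) = 39.10 + 35.45 + 3(16.00) = 122.55 g/mol.
M(O2) = 2(16.00) = 32.00 g/mol.
n(KClO3) = 216.20 g / 122.55 g/mol = 1.7642 mol.
From the equation the KClO3:O2 mole ratio is 2:3, so n(O2) = 1.7642 × 3/2 = 2.6463 mol.
Mass of O2 = 2.6463 mol × 32.00 g/mol = 84.681 g.

84.68 g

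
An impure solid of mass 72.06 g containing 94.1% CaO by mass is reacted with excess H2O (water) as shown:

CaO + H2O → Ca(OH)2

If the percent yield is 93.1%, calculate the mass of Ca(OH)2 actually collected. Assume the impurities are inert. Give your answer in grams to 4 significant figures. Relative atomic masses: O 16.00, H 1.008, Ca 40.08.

83.41 g

Pure CaO available = 72.06 g × 0.941 = 67.808 g.
M(CaO) = 40.08 + 16.00 = 56.08 g/mol.
M(Ca(OH)2) = 40.08 + 2(16.00) + 2(1.008) = 74.096 g/mol.
n(CaO) = 67.808 g / 56.08 g/mol = 1.2091 mol.
From the equation the CaO:Ca(OH)2 mole ratio is 1:1, so n(Ca(OH)2) = 1.2091 × 1/1 = 1.2091 mol.
Mass of Ca(OH)2 = 1.2091 mol × 74.096 g/mol = 89.592 g.
Actual mass collected = 89.592 g × 0.931 = 83.410 g.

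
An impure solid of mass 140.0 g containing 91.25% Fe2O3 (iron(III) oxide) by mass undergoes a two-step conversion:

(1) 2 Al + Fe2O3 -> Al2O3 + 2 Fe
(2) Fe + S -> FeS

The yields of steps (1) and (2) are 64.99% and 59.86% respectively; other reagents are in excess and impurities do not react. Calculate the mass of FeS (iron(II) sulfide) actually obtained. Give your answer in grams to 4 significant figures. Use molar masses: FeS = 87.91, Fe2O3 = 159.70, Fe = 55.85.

54.72 g

Pure Fe2O3 = 140.0 × 0.9125 = 127.75 g.
n(Fe2O3) = 127.75 / 159.70 = 0.79994 mol.
Step 1 (Fe2O3:Fe = 1:2): theoretical n(Fe) = 1.5999 mol; at 64.99% yield, n(Fe) = 1.0398 mol.
Step 2 (Fe:FeS = 1:1): theoretical n(FeS) = 1.0398 mol, so theoretical mass = 1.0398 × 87.91 = 91.405 g.
At 59.86% yield, actual mass of FeS = 91.405 × 0.5986 = 54.715 g.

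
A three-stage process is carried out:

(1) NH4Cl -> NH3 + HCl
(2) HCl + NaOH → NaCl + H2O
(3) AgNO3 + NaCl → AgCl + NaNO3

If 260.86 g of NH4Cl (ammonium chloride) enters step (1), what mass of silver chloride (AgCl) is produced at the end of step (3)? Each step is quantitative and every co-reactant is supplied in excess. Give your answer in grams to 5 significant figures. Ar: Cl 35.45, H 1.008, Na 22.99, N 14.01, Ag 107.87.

M(NH4Cl) = 14.01 + 4(1.008) + 35.45 = 53.492 g/mol.
M(AgCl) = 107.87 + 35.45 = 143.32 g/mol.
n(NH4Cl) = 260.86 / 53.492 = 4.87662 mol.
Reaction (1): NH4Cl→HCl ratio 1:1 ⇒ n(HCl) = 4.87662 mol.
Reaction (2): HCl→NaCl ratio 1:1 ⇒ n(NaCl) = 4.87662 mol.
Reaction (3): NaCl→AgCl ratio 1:1 ⇒ n(AgCl) = 4.87662 mol.
Mass of AgCl = 4.87662 × 143.32 = 698.917 g.

698.92 g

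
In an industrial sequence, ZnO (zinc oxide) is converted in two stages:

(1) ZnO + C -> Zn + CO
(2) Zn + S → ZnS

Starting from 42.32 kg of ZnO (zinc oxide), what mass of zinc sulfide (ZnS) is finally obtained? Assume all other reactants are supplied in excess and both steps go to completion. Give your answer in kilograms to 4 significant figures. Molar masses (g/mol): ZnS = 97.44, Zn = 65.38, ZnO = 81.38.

42.32 kg = 42320 g.
n(ZnO) = 42320 / 81.38 = 520.03 mol.
Step 1 gives a 1:1 ratio of ZnO to Zn, so n(Zn) = 520.03 mol.
In step 2 the Zn:ZnS ratio is 1:1, so n(ZnS) = 520.03 mol.
Mass of ZnS = 520.03 × 97.44 = 50672 g = 50.67 kg.

50.67 kg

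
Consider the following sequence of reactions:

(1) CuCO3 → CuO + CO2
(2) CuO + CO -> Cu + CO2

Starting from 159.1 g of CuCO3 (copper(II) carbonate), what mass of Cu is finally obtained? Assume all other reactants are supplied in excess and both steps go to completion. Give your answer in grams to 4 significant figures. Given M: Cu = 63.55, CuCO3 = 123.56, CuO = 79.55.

n(CuCO3) = 159.10 / 123.56 = 1.2876 mol.
Step 1 gives a 1:1 ratio of CuCO3 to CuO, so n(CuO) = 1.2876 mol.
In step 2 the CuO:Cu ratio is 1:1, so n(Cu) = 1.2876 mol.
Mass of Cu = 1.2876 × 63.55 = 81.829 g.

81.83 g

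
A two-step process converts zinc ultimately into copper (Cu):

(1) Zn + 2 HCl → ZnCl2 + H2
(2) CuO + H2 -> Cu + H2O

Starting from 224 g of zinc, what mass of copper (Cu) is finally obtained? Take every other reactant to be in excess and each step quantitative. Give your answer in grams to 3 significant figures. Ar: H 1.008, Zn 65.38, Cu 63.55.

M(Zn) = 65.38 g/mol.
M(Cu) = 63.55 g/mol.
n(Zn) = 224.0 / 65.38 = 3.426 mol.
Step 1 gives a 1:1 ratio of Zn to H2, so n(H2) = 3.426 mol.
In step 2 the H2:Cu ratio is 1:1, so n(Cu) = 3.426 mol.
Mass of Cu = 3.426 × 63.55 = 217.7 g.

218 g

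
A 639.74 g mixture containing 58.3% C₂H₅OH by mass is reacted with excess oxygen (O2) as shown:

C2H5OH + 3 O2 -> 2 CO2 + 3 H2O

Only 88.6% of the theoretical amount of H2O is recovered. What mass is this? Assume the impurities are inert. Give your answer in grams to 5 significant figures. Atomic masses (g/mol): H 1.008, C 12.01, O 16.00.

387.69 g

Pure C2H5OH available = 639.74 g × 0.583 = 372.968 g.
M(C2H5OH) = 2(12.01) + 6(1.008) + 16.00 = 46.068 g/mol.
M(H2O) = 2(1.008) + 16.00 = 18.016 g/mol.
n(C2H5OH) = 372.968 g / 46.068 g/mol = 8.09604 mol.
From the equation the C2H5OH:H2O mole ratio is 1:3, so n(H2O) = 8.09604 × 3/1 = 24.2881 mol.
Mass of H2O = 24.2881 mol × 18.016 g/mol = 437.575 g.
Actual mass collected = 437.575 g × 0.886 = 387.691 g.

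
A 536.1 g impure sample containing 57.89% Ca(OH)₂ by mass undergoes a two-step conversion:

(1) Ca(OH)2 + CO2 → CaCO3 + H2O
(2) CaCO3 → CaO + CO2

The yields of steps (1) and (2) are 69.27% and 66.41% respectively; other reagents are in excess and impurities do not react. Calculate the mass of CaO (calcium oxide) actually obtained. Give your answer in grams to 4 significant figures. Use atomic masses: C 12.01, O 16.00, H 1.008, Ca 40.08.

Pure Ca(OH)2 = 536.1 × 0.5789 = 310.35 g.
M(Ca(OH)2) = 40.08 + 2(16.00) + 2(1.008) = 74.096 g/mol.
M(CaO) = 40.08 + 16.00 = 56.08 g/mol.
n(Ca(OH)2) = 310.35 / 74.096 = 4.1885 mol.
Step 1 (Ca(OH)2:CaCO3 = 1:1): theoretical n(CaCO3) = 4.1885 mol; at 69.27% yield, n(CaCO3) = 2.9013 mol.
Step 2 (CaCO3:CaO = 1:1): theoretical n(CaO) = 2.9013 mol, so theoretical mass = 2.9013 × 56.08 = 162.71 g.
At 66.41% yield, actual mass of CaO = 162.71 × 0.6641 = 108.05 g.

108.1 g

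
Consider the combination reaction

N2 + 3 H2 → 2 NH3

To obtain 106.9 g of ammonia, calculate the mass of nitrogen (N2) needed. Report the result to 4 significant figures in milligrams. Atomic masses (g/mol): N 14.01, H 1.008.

87920 mg

M(NH3) = 14.01 + 3(1.008) = 17.034 g/mol.
M(N2) = 2(14.01) = 28.02 g/mol.
n(NH3) = 106.90 g / 17.034 g/mol = 6.2757 mol.
From the equation the NH3:N2 mole ratio is 2:1, so n(N2) = 6.2757 × 1/2 = 3.1378 mol.
Mass of N2 = 3.1378 mol × 28.02 g/mol = 87.922 g.
Converting to mg: 87.922 g = 87920 mg.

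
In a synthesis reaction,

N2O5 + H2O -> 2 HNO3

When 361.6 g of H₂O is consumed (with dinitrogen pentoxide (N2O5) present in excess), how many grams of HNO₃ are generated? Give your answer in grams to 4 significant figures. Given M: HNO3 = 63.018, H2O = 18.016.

2530 g

n(H2O) = 361.60 g / 18.016 g/mol = 20.071 mol.
From the equation the H2O:HNO3 mole ratio is 1:2, so n(HNO3) = 20.071 × 2/1 = 40.142 mol.
Mass of HNO3 = 40.142 mol × 63.018 g/mol = 2529.7 g.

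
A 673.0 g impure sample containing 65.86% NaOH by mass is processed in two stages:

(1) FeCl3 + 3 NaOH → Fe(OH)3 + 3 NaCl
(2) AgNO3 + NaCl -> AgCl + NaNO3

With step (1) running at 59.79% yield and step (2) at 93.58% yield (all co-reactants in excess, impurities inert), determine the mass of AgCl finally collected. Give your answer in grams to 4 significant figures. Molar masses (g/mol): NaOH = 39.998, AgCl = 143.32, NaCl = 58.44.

888.6 g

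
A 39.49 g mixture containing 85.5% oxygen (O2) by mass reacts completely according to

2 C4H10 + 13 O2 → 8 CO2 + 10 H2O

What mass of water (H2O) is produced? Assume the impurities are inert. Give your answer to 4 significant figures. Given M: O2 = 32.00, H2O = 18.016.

14.62 g

Mass of pure O2 = 39.49 g × 0.855 = 33.764 g.
n(O2) = 33.764 g / 32.00 g/mol = 1.0551 mol.
From the equation the O2:H2O mole ratio is 13:10, so n(H2O) = 1.0551 × 10/13 = 0.81163 mol.
Mass of H2O = 0.81163 mol × 18.016 g/mol = 14.622 g.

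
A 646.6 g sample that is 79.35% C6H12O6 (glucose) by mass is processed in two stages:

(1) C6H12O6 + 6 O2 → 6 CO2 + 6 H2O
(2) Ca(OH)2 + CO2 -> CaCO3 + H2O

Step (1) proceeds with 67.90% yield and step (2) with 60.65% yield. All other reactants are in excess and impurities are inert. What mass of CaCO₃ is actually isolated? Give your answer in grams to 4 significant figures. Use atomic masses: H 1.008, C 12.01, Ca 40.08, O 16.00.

Pure C6H12O6 = 646.6 × 0.7935 = 513.08 g.
M(C6H12O6) = 6(12.01) + 12(1.008) + 6(16.00) = 180.156 g/mol.
M(CaCO3) = 40.08 + 12.01 + 3(16.00) = 100.09 g/mol.
n(C6H12O6) = 513.08 / 180.156 = 2.8480 mol.
Step 1 (C6H12O6:CO2 = 1:6): theoretical n(CO2) = 17.088 mol; at 67.90% yield, n(CO2) = 11.603 mol.
Step 2 (CO2:CaCO3 = 1:1): theoretical n(CaCO3) = 11.603 mol, so theoretical mass = 11.603 × 100.09 = 1161.3 g.
At 60.65% yield, actual mass of CaCO3 = 1161.3 × 0.6065 = 704.33 g.

704.3 g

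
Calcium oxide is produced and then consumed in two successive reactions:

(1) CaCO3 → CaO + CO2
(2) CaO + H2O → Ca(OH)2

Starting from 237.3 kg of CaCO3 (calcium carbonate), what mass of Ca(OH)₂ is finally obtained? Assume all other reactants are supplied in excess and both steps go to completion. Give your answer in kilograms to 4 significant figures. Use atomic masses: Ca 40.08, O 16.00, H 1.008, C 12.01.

175.7 kg

M(CaCO3) = 40.08 + 12.01 + 3(16.00) = 100.09 g/mol.
M(Ca(OH)2) = 40.08 + 2(16.00) + 2(1.008) = 74.096 g/mol.
237.3 kg = 237300 g.
n(CaCO3) = 237300 / 100.09 = 2370.9 mol.
Step 1 gives a 1:1 ratio of CaCO3 to CaO, so n(CaO) = 2370.9 mol.
In step 2 the CaO:Ca(OH)2 ratio is 1:1, so n(Ca(OH)2) = 2370.9 mol.
Mass of Ca(OH)2 = 2370.9 × 74.096 = 175670 g = 175.7 kg.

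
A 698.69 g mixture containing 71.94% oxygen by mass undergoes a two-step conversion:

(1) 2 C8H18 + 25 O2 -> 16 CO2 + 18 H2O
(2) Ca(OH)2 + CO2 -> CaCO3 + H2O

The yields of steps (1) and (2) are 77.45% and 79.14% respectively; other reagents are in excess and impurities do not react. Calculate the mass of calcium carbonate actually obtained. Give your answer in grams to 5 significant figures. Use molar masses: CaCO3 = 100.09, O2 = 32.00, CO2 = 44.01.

616.73 g

Pure O2 = 698.69 × 0.7194 = 502.638 g.
n(O2) = 502.638 / 32.00 = 15.7074 mol.
Step 1 (O2:CO2 = 25:16): theoretical n(CO2) = 10.0528 mol; at 77.45% yield, n(CO2) = 7.78586 mol.
Step 2 (CO2:CaCO3 = 1:1): theoretical n(CaCO3) = 7.78586 mol, so theoretical mass = 7.78586 × 100.09 = 779.286 g.
At 79.14% yield, actual mass of CaCO3 = 779.286 × 0.7914 = 616.727 g.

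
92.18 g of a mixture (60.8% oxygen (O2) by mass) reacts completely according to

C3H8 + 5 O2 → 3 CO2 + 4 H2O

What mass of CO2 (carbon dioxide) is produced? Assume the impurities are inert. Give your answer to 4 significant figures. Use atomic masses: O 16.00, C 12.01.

46.25 g

Mass of pure O2 = 92.18 g × 0.608 = 56.045 g.
M(O2) = 2(16.00) = 32.00 g/mol.
M(CO2) = 12.01 + 2(16.00) = 44.01 g/mol.
n(O2) = 56.045 g / 32.00 g/mol = 1.7514 mol.
From the equation the O2:CO2 mole ratio is 5:3, so n(CO2) = 1.7514 × 3/5 = 1.0509 mol.
Mass of CO2 = 1.0509 mol × 44.01 g/mol = 46.248 g.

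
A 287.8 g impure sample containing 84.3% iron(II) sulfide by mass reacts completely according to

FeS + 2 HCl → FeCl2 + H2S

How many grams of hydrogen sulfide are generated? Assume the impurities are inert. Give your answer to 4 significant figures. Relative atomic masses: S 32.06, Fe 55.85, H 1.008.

94.04 g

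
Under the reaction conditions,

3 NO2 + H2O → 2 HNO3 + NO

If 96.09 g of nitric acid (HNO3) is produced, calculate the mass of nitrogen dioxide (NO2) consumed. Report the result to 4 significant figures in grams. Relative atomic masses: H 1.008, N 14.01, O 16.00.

105.2 g

M(HNO3) = 1.008 + 14.01 + 3(16.00) = 63.018 g/mol.
M(NO2) = 14.01 + 2(16.00) = 46.01 g/mol.
n(HNO3) = 96.090 g / 63.018 g/mol = 1.5248 mol.
From the equation the HNO3:NO2 mole ratio is 2:3, so n(NO2) = 1.5248 × 3/2 = 2.2872 mol.
Mass of NO2 = 2.2872 mol × 46.01 g/mol = 105.23 g.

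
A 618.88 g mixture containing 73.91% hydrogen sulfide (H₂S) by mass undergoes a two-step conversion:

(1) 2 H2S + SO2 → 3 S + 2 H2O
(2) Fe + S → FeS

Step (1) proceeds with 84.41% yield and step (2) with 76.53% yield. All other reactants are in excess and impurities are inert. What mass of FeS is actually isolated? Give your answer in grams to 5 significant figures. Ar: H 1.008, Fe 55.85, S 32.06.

1143.4 g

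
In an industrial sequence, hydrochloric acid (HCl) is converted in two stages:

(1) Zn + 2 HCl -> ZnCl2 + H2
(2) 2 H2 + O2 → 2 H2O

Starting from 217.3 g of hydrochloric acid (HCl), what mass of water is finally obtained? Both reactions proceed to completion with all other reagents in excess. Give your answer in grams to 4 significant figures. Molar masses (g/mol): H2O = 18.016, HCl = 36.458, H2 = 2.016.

53.69 g

n(HCl) = 217.30 / 36.458 = 5.9603 mol.
Step 1 gives a 2:1 ratio of HCl to H2, so n(H2) = 2.9801 mol.
In step 2 the H2:H2O ratio is 2:2, so n(H2O) = 2.9801 mol.
Mass of H2O = 2.9801 × 18.016 = 53.690 g.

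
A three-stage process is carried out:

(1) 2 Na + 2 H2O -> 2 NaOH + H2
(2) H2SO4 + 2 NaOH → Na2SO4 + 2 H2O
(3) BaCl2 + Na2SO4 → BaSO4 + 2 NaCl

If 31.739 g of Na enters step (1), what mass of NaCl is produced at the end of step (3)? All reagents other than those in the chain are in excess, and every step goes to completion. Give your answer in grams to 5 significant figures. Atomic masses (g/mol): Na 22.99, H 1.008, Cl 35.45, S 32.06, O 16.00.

80.680 g

M(Na) = 22.99 g/mol.
M(NaCl) = 22.99 + 35.45 = 58.44 g/mol.
n(Na) = 31.739 / 22.99 = 1.38056 mol.
Reaction (1): Na→NaOH ratio 2:2 ⇒ n(NaOH) = 1.38056 mol.
Reaction (2): NaOH→Na2SO4 ratio 2:1 ⇒ n(Na2SO4) = 0.690278 mol.
Reaction (3): Na2SO4→NaCl ratio 1:2 ⇒ n(NaCl) = 1.38056 mol.
Mass of NaCl = 1.38056 × 58.44 = 80.6797 g.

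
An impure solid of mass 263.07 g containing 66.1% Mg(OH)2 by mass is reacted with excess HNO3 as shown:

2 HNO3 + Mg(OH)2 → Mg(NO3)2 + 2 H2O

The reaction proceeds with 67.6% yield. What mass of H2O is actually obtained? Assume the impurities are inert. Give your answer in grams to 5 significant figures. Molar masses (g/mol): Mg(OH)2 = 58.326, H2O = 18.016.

Pure Mg(OH)2 available = 263.07 g × 0.661 = 173.889 g.
n(Mg(OH)2) = 173.889 g / 58.326 g/mol = 2.98133 mol.
From the equation the Mg(OH)2:H2O mole ratio is 1:2, so n(H2O) = 2.98133 × 2/1 = 5.96267 mol.
Mass of H2O = 5.96267 mol × 18.016 g/mol = 107.423 g.
Actual mass collected = 107.423 g × 0.676 = 72.6182 g.

72.618 g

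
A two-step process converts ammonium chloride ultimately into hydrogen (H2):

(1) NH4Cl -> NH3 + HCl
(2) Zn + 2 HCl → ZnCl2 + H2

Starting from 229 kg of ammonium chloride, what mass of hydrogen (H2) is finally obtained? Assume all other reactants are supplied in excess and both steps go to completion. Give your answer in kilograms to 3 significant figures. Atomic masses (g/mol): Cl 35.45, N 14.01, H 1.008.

4.32 kg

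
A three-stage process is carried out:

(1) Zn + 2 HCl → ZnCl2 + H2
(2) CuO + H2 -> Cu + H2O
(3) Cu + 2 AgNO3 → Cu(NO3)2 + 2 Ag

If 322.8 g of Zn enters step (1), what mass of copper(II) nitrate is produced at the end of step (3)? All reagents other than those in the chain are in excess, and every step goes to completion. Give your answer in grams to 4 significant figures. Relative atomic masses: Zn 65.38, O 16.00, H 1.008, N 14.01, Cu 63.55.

M(Zn) = 65.38 g/mol.
M(Cu(NO3)2) = 63.55 + 2(14.01) + 6(16.00) = 187.57 g/mol.
n(Zn) = 322.8 / 65.38 = 4.9373 mol.
Reaction (1): Zn→H2 ratio 1:1 ⇒ n(H2) = 4.9373 mol.
Reaction (2): H2→Cu ratio 1:1 ⇒ n(Cu) = 4.9373 mol.
Reaction (3): Cu→Cu(NO3)2 ratio 1:1 ⇒ n(Cu(NO3)2) = 4.9373 mol.
Mass of Cu(NO3)2 = 4.9373 × 187.57 = 926.09 g.

926.1 g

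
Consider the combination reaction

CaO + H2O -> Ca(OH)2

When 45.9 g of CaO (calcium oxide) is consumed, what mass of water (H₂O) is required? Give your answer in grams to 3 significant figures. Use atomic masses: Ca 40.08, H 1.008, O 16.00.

14.7 g

M(CaO) = 40.08 + 16.00 = 56.08 g/mol.
M(H2O) = 2(1.008) + 16.00 = 18.016 g/mol.
n(CaO) = 45.90 g / 56.08 g/mol = 0.8185 mol.
From the equation the CaO:H2O mole ratio is 1:1, so n(H2O) = 0.8185 × 1/1 = 0.8185 mol.
Mass of H2O = 0.8185 mol × 18.016 g/mol = 14.75 g.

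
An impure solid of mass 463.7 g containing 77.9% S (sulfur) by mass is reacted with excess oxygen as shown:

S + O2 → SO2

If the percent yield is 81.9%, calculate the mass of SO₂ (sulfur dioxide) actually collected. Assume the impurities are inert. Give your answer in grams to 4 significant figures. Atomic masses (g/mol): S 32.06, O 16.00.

591.1 g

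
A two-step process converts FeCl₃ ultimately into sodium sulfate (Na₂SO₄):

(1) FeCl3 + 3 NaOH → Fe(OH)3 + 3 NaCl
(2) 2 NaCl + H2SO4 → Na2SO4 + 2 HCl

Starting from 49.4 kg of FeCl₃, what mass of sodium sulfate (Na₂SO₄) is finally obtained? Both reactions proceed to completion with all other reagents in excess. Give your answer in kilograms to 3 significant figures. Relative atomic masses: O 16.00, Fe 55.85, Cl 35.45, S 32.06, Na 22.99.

64.9 kg

M(FeCl3) = 55.85 + 3(35.45) = 162.20 g/mol.
M(Na2SO4) = 2(22.99) + 32.06 + 4(16.00) = 142.04 g/mol.
49.4 kg = 49400 g.
n(FeCl3) = 49400 / 162.20 = 304.6 mol.
Step 1 gives a 1:3 ratio of FeCl3 to NaCl, so n(NaCl) = 913.7 mol.
In step 2 the NaCl:Na2SO4 ratio is 2:1, so n(Na2SO4) = 456.8 mol.
Mass of Na2SO4 = 456.8 × 142.04 = 64890 g = 64.9 kg.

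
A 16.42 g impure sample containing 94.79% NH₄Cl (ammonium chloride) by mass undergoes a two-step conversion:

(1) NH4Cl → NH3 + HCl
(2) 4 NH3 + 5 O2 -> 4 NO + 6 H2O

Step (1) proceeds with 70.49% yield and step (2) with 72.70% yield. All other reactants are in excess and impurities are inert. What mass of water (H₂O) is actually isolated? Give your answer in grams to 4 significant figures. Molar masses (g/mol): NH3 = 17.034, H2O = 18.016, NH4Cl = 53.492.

4.030 g

Pure NH4Cl = 16.42 × 0.9479 = 15.565 g.
n(NH4Cl) = 15.565 / 53.492 = 0.29097 mol.
Step 1 (NH4Cl:NH3 = 1:1): theoretical n(NH3) = 0.29097 mol; at 70.49% yield, n(NH3) = 0.20510 mol.
Step 2 (NH3:H2O = 4:6): theoretical n(H2O) = 0.30766 mol, so theoretical mass = 0.30766 × 18.016 = 5.5427 g.
At 72.70% yield, actual mass of H2O = 5.5427 × 0.7270 = 4.0296 g.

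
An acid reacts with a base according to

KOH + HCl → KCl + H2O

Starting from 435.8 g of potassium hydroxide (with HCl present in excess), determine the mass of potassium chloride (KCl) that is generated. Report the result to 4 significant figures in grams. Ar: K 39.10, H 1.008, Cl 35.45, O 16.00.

579.0 g

M(KOH) = 39.10 + 16.00 + 1.008 = 56.108 g/mol.
M(KCl) = 39.10 + 35.45 = 74.55 g/mol.
n(KOH) = 435.80 g / 56.108 g/mol = 7.7672 mol.
From the equation the KOH:KCl mole ratio is 1:1, so n(KCl) = 7.7672 × 1/1 = 7.7672 mol.
Mass of KCl = 7.7672 mol × 74.55 g/mol = 579.04 g.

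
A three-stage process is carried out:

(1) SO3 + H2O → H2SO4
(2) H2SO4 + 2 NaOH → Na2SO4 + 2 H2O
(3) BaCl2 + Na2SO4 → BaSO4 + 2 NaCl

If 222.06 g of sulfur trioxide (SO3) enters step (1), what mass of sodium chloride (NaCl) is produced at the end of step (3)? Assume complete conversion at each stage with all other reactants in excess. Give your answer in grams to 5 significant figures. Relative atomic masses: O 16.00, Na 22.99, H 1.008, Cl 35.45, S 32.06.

324.19 g

M(SO3) = 32.06 + 3(16.00) = 80.06 g/mol.
M(NaCl) = 22.99 + 35.45 = 58.44 g/mol.
n(SO3) = 222.06 / 80.06 = 2.77367 mol.
Reaction (1): SO3→H2SO4 ratio 1:1 ⇒ n(H2SO4) = 2.77367 mol.
Reaction (2): H2SO4→Na2SO4 ratio 1:1 ⇒ n(Na2SO4) = 2.77367 mol.
Reaction (3): Na2SO4→NaCl ratio 1:2 ⇒ n(NaCl) = 5.54734 mol.
Mass of NaCl = 5.54734 × 58.44 = 324.187 g.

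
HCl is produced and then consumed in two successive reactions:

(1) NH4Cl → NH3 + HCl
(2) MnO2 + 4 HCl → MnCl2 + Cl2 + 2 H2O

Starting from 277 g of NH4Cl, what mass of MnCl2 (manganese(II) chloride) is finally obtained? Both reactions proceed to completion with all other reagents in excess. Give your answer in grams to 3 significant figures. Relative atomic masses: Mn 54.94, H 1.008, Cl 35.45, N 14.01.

M(NH4Cl) = 14.01 + 4(1.008) + 35.45 = 53.492 g/mol.
M(MnCl2) = 54.94 + 2(35.45) = 125.84 g/mol.
n(NH4Cl) = 277.0 / 53.492 = 5.178 mol.
Step 1 gives a 1:1 ratio of NH4Cl to HCl, so n(HCl) = 5.178 mol.
In step 2 the HCl:MnCl2 ratio is 4:1, so n(MnCl2) = 1.295 mol.
Mass of MnCl2 = 1.295 × 125.84 = 162.9 g.

163 g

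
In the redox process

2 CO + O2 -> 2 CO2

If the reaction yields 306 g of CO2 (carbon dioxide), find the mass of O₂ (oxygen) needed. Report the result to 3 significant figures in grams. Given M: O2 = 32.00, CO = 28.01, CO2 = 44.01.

111 g

n(CO2) = 306.0 g / 44.01 g/mol = 6.953 mol.
From the equation the CO2:O2 mole ratio is 2:1, so n(O2) = 6.953 × 1/2 = 3.476 mol.
Mass of O2 = 3.476 mol × 32.00 g/mol = 111.2 g.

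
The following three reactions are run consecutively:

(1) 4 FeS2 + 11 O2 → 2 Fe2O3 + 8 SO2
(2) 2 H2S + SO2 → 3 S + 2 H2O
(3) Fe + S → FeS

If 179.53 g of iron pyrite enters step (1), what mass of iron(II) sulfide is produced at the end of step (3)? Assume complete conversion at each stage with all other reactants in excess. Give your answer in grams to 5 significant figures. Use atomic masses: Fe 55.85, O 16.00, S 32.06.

789.32 g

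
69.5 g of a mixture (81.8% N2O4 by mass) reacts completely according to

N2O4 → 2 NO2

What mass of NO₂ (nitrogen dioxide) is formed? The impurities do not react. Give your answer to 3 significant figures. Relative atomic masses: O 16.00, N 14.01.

Mass of pure N2O4 = 69.5 g × 0.818 = 56.85 g.
M(N2O4) = 2(14.01) + 4(16.00) = 92.02 g/mol.
M(NO2) = 14.01 + 2(16.00) = 46.01 g/mol.
n(N2O4) = 56.85 g / 92.02 g/mol = 0.6178 mol.
From the equation the N2O4:NO2 mole ratio is 1:2, so n(NO2) = 0.6178 × 2/1 = 1.236 mol.
Mass of NO2 = 1.236 mol × 46.01 g/mol = 56.85 g.

56.9 g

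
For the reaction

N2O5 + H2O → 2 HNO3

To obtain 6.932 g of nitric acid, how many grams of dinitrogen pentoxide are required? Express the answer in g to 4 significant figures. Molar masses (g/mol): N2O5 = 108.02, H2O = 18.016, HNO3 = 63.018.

5.941 g

n(HNO3) = 6.9320 g / 63.018 g/mol = 0.11000 mol.
From the equation the HNO3:N2O5 mole ratio is 2:1, so n(N2O5) = 0.11000 × 1/2 = 0.055000 mol.
Mass of N2O5 = 0.055000 mol × 108.02 g/mol = 5.9411 g.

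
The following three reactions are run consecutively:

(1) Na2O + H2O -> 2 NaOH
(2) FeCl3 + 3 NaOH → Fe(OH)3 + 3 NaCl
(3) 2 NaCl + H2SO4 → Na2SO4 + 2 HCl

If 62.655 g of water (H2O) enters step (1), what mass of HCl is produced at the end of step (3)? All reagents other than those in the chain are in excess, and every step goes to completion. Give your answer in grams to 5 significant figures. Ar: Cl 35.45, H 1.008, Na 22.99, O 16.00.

253.58 g

M(H2O) = 2(1.008) + 16.00 = 18.016 g/mol.
M(HCl) = 1.008 + 35.45 = 36.458 g/mol.
n(H2O) = 62.655 / 18.016 = 3.47774 mol.
Reaction (1): H2O→NaOH ratio 1:2 ⇒ n(NaOH) = 6.95548 mol.
Reaction (2): NaOH→NaCl ratio 3:3 ⇒ n(NaCl) = 6.95548 mol.
Reaction (3): NaCl→HCl ratio 2:2 ⇒ n(HCl) = 6.95548 mol.
Mass of HCl = 6.95548 × 36.458 = 253.583 g.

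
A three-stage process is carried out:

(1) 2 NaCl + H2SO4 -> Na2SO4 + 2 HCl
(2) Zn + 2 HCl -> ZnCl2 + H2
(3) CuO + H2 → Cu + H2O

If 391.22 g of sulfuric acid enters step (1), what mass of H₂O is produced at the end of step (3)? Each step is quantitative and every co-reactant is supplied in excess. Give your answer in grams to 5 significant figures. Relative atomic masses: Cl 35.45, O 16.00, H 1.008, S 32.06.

M(H2SO4) = 2(1.008) + 32.06 + 4(16.00) = 98.076 g/mol.
M(H2O) = 2(1.008) + 16.00 = 18.016 g/mol.
n(H2SO4) = 391.22 / 98.076 = 3.98895 mol.
Reaction (1): H2SO4→HCl ratio 1:2 ⇒ n(HCl) = 7.97789 mol.
Reaction (2): HCl→H2 ratio 2:1 ⇒ n(H2) = 3.98895 mol.
Reaction (3): H2→H2O ratio 1:1 ⇒ n(H2O) = 3.98895 mol.
Mass of H2O = 3.98895 × 18.016 = 71.8649 g.

71.865 g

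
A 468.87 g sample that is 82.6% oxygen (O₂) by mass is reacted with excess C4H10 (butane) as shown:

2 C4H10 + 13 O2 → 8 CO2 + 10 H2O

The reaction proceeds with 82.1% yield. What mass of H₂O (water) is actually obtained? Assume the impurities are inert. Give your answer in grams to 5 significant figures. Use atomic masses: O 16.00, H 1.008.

137.70 g

Pure O2 available = 468.87 g × 0.826 = 387.287 g.
M(O2) = 2(16.00) = 32.00 g/mol.
M(H2O) = 2(1.008) + 16.00 = 18.016 g/mol.
n(O2) = 387.287 g / 32.00 g/mol = 12.1027 mol.
From the equation the O2:H2O mole ratio is 13:10, so n(H2O) = 12.1027 × 10/13 = 9.30977 mol.
Mass of H2O = 9.30977 mol × 18.016 g/mol = 167.725 g.
Actual mass collected = 167.725 g × 0.821 = 137.702 g.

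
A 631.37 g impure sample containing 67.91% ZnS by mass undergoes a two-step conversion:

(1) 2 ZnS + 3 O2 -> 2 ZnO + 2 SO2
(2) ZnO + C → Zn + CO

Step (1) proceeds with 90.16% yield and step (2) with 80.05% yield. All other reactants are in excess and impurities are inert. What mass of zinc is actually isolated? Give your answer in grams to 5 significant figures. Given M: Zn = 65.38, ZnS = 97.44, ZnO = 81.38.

Pure ZnS = 631.37 × 0.6791 = 428.763 g.
n(ZnS) = 428.763 / 97.44 = 4.40028 mol.
Step 1 (ZnS:ZnO = 2:2): theoretical n(ZnO) = 4.40028 mol; at 90.16% yield, n(ZnO) = 3.96729 mol.
Step 2 (ZnO:Zn = 1:1): theoretical n(Zn) = 3.96729 mol, so theoretical mass = 3.96729 × 65.38 = 259.382 g.
At 80.05% yield, actual mass of Zn = 259.382 × 0.8005 = 207.635 g.

207.63 g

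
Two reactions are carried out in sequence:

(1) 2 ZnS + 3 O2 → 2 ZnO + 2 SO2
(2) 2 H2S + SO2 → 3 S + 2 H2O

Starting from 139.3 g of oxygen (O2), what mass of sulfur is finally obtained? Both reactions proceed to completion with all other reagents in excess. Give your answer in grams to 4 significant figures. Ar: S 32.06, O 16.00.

279.1 g

M(O2) = 2(16.00) = 32.00 g/mol.
M(S) = 32.06 g/mol.
n(O2) = 139.30 / 32.00 = 4.3531 mol.
Step 1 gives a 3:2 ratio of O2 to SO2, so n(SO2) = 2.9021 mol.
In step 2 the SO2:S ratio is 1:3, so n(S) = 8.7063 mol.
Mass of S = 8.7063 × 32.06 = 279.12 g.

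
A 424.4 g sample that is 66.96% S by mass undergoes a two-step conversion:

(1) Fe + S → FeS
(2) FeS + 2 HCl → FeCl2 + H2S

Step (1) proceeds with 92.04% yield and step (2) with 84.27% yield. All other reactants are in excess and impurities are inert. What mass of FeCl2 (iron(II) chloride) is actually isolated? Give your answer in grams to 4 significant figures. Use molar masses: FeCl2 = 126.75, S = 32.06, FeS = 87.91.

871.4 g

Pure S = 424.4 × 0.6696 = 284.18 g.
n(S) = 284.18 / 32.06 = 8.8640 mol.
Step 1 (S:FeS = 1:1): theoretical n(FeS) = 8.8640 mol; at 92.04% yield, n(FeS) = 8.1584 mol.
Step 2 (FeS:FeCl2 = 1:1): theoretical n(FeCl2) = 8.1584 mol, so theoretical mass = 8.1584 × 126.75 = 1034.1 g.
At 84.27% yield, actual mass of FeCl2 = 1034.1 × 0.8427 = 871.41 g.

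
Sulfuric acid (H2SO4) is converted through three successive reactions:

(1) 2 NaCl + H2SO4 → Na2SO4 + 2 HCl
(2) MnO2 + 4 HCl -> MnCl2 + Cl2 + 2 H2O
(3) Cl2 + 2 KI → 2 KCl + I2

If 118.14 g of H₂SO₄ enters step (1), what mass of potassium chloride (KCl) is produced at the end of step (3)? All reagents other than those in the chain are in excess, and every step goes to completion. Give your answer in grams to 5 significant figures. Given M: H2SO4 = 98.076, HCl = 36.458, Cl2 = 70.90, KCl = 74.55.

89.801 g

n(H2SO4) = 118.14 / 98.076 = 1.20458 mol.
Reaction (1): H2SO4→HCl ratio 1:2 ⇒ n(HCl) = 2.40915 mol.
Reaction (2): HCl→Cl2 ratio 4:1 ⇒ n(Cl2) = 0.602288 mol.
Reaction (3): Cl2→KCl ratio 1:2 ⇒ n(KCl) = 1.20458 mol.
Mass of KCl = 1.20458 × 74.55 = 89.8011 g.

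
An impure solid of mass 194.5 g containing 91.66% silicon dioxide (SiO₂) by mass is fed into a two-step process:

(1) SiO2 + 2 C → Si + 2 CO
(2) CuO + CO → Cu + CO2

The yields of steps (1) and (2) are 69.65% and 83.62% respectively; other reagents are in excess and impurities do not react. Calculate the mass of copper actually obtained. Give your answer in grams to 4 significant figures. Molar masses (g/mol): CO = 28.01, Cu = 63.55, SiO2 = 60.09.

Pure SiO2 = 194.5 × 0.9166 = 178.28 g.
n(SiO2) = 178.28 / 60.09 = 2.9669 mol.
Step 1 (SiO2:CO = 1:2): theoretical n(CO) = 5.9337 mol; at 69.65% yield, n(CO) = 4.1328 mol.
Step 2 (CO:Cu = 1:1): theoretical n(Cu) = 4.1328 mol, so theoretical mass = 4.1328 × 63.55 = 262.64 g.
At 83.62% yield, actual mass of Cu = 262.64 × 0.8362 = 219.62 g.

219.6 g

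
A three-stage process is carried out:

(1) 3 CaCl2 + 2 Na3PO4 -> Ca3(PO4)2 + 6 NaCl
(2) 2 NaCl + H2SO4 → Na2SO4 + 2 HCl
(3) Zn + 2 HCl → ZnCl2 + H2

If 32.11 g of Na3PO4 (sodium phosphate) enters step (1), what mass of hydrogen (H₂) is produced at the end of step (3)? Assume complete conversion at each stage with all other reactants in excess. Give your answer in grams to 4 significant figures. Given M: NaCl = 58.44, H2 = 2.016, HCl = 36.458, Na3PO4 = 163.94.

0.5923 g

n(Na3PO4) = 32.11 / 163.94 = 0.19586 mol.
Reaction (1): Na3PO4→NaCl ratio 2:6 ⇒ n(NaCl) = 0.58759 mol.
Reaction (2): NaCl→HCl ratio 2:2 ⇒ n(HCl) = 0.58759 mol.
Reaction (3): HCl→H2 ratio 2:1 ⇒ n(H2) = 0.29380 mol.
Mass of H2 = 0.29380 × 2.016 = 0.59229 g.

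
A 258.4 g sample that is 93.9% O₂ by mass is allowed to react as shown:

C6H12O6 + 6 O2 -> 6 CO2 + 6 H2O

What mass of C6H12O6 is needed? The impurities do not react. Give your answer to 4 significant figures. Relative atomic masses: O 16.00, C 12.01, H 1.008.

Mass of pure O2 = 258.4 g × 0.939 = 242.64 g.
M(O2) = 2(16.00) = 32.00 g/mol.
M(C6H12O6) = 6(12.01) + 12(1.008) + 6(16.00) = 180.156 g/mol.
n(O2) = 242.64 g / 32.00 g/mol = 7.5824 mol.
From the equation the O2:C6H12O6 mole ratio is 6:1, so n(C6H12O6) = 7.5824 × 1/6 = 1.2637 mol.
Mass of C6H12O6 = 1.2637 mol × 180.156 g/mol = 227.67 g.

227.7 g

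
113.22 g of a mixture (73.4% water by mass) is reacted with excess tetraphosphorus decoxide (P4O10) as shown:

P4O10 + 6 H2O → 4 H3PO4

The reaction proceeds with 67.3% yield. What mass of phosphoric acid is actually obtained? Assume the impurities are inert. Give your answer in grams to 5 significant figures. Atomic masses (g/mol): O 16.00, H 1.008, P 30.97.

Pure H2O available = 113.22 g × 0.734 = 83.1035 g.
M(H2O) = 2(1.008) + 16.00 = 18.016 g/mol.
M(H3PO4) = 3(1.008) + 30.97 + 4(16.00) = 97.994 g/mol.
n(H2O) = 83.1035 g / 18.016 g/mol = 4.61276 mol.
From the equation the H2O:H3PO4 mole ratio is 6:4, so n(H3PO4) = 4.61276 × 4/6 = 3.07517 mol.
Mass of H3PO4 = 3.07517 mol × 97.994 g/mol = 301.349 g.
Actual mass collected = 301.349 g × 0.673 = 202.808 g.

202.81 g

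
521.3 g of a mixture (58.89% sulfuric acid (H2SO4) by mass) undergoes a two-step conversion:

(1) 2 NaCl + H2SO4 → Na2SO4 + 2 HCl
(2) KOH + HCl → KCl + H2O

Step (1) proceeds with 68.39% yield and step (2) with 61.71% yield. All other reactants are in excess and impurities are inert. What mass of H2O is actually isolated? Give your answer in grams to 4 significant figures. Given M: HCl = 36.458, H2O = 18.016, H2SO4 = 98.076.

Pure H2SO4 = 521.3 × 0.5889 = 306.99 g.
n(H2SO4) = 306.99 / 98.076 = 3.1302 mol.
Step 1 (H2SO4:HCl = 1:2): theoretical n(HCl) = 6.2603 mol; at 68.39% yield, n(HCl) = 4.2814 mol.
Step 2 (HCl:H2O = 1:1): theoretical n(H2O) = 4.2814 mol, so theoretical mass = 4.2814 × 18.016 = 77.134 g.
At 61.71% yield, actual mass of H2O = 77.134 × 0.6171 = 47.600 g.

47.60 g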